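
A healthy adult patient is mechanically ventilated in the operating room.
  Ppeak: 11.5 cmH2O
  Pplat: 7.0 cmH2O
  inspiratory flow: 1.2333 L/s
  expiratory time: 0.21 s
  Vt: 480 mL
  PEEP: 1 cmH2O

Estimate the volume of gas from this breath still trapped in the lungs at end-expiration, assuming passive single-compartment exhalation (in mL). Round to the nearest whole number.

R = (PIP − Pplat)/V̇ = (11.5 − 7.0) / 1.2333 = 4.5/1.2333 = 3.649 cmH2O·s/L.
C = Vt/(Pplat − PEEP) = 480.0 / (7.0 − 1) = 480.0/6.0 = 80.0 mL/cmH2O.
τ = R × C = 3.649 × 0.08 L/cmH2O = 0.2919 s.
Fraction remaining = e^(−Te/τ) = e^(−0.21/0.2919) = 0.487.
Trapped volume = 480.0 × 0.487 = 233.76 mL.

234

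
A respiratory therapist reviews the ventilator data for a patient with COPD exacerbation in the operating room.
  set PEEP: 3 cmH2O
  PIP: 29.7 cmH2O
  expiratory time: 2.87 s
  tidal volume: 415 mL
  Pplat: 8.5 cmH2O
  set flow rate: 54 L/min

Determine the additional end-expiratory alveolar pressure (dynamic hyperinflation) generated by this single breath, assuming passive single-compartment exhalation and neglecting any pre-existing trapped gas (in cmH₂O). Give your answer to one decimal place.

Flow: 54 L/min ÷ 60 = 0.9 L/s.
R = (PIP − Pplat)/V̇ = (29.7 − 8.5) / 0.9 = 21.2/0.9 = 23.556 cmH2O·s/L.
C = Vt/(Pplat − PEEP) = 415.0 / (8.5 − 3) = 415.0/5.5 = 75.455 mL/cmH2O.
τ = R × C = 23.556 × 0.07546 L/cmH2O = 1.778 s.
Fraction remaining = e^(−Te/τ) = e^(−2.87/1.778) = 0.1991; trapped volume = 415.0 × 0.1991 = 82.627 mL.
Additional alveolar pressure from trapping ≈ V_trapped / C = 82.627 / 75.455 = 1.095 cmH2O.

1.1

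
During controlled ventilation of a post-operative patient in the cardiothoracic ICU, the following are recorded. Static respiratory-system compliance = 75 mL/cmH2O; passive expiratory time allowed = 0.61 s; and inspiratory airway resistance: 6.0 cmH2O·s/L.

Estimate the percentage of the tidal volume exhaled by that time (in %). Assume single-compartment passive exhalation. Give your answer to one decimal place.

τ = R × C = 6.0 × 75 mL/cmH2O = 6.0 × 0.075 L/cmH2O = 0.45 s.
Passive exhalation: V(t)/V₀ = e^(−t/τ) = e^(−0.61/0.45) = 0.2578.
Fraction exhaled = 1 − 0.2578 = 0.7422 → 74.22%.

74.2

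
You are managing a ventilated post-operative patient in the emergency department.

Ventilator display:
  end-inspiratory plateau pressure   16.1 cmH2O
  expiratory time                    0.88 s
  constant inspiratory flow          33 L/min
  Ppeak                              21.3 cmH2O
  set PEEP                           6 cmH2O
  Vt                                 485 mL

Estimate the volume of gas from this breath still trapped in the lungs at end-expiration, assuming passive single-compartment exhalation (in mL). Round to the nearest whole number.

Flow: 33 L/min ÷ 60 = 0.55 L/s.
R = (PIP − Pplat)/V̇ = (21.3 − 16.1) / 0.55 = 5.2/0.55 = 9.455 cmH2O·s/L.
C = Vt/(Pplat − PEEP) = 485.0 / (16.1 − 6) = 485.0/10.1 = 48.02 mL/cmH2O.
τ = R × C = 9.455 × 0.04802 L/cmH2O = 0.454 s.
Fraction remaining = e^(−Te/τ) = e^(−0.88/0.454) = 0.1439.
Trapped volume = 485.0 × 0.1439 = 69.792 mL.

70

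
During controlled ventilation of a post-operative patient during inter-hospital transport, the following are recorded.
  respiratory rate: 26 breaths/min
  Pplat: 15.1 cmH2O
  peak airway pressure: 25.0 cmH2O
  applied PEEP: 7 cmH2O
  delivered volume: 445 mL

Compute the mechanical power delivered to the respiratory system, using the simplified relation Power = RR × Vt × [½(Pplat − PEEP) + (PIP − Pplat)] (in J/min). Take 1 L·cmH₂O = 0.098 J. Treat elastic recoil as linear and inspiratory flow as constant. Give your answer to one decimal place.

15.8

Per-breath work = Vt × [½(Pplat−PEEP) + (PIP−Pplat)] = 0.445 × [0.5×8.1 + 9.9] = 0.445 × 13.95 = 6.208 L·cmH2O.
Power = 26 × 6.208 = 161.41 L·cmH2O/min.
× 0.098 J/(L·cmH2O) → 15.818 J/min.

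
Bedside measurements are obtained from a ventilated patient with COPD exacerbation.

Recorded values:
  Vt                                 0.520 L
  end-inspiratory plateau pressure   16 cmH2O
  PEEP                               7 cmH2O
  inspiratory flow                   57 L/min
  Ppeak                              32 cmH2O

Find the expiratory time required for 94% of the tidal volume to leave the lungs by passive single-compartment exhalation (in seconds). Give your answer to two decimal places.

2.74

Flow: 57 L/min ÷ 60 = 0.95 L/s.
R = (PIP − Pplat)/V̇ = (32 − 16) / 0.95 = 16.0/0.95 = 16.842 cmH2O·s/L.
C = Vt/(Pplat − PEEP) = 520.0 / (16 − 7) = 520.0/9.0 = 57.778 mL/cmH2O.
τ = R × C = 16.842 × 0.05778 L/cmH2O = 0.9731 s.
t = −τ·ln(1 − 0.94) = −0.9731·ln(0.06) = 2.738 s.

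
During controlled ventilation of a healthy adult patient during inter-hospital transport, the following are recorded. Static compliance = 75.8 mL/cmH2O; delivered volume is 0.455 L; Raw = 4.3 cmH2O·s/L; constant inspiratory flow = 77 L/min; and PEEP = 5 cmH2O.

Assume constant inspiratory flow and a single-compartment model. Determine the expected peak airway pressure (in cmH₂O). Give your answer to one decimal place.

Flow: 77 L/min ÷ 60 = 1.2833 L/s.
Equation of motion (constant flow): PIP = Vt/C + R·V̇ + PEEP.
PIP = 455/75.8 + 4.3×1.2833 + 5 = 6.003 + 5.518 + 5 = 16.521 cmH2O.

16.5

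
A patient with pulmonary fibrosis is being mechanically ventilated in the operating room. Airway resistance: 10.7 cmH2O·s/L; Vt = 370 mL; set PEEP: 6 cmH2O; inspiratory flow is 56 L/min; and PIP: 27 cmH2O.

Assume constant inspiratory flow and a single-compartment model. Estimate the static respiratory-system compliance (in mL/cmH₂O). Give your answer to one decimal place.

Flow: 56 L/min ÷ 60 = 0.9333 L/s.
Equation of motion (constant flow): PIP = Vt/C + R·V̇ + PEEP.
Vt/C = PIP − R·V̇ − PEEP = 27 − 10.7×0.9333 − 6 = 27 − 9.986 − 6 = 11.014 cmH2O.
C = Vt / 11.014 = 370 / 11.014 = 33.594 mL/cmH2O.

33.6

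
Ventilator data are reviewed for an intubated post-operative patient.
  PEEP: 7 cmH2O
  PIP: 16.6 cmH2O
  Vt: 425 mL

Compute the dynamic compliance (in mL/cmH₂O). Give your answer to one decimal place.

Dynamic compliance = Vt / (PIP − PEEP) = 425 / (16.6 − 7) = 425 / 9.6 = 44.271 mL/cmH2O.

44.3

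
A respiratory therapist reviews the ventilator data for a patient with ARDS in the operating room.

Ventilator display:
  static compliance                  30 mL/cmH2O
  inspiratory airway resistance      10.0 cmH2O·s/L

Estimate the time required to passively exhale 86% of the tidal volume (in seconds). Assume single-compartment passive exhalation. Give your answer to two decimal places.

0.59

τ = R × C = 10.0 × 30 mL/cmH2O = 10.0 × 0.030 L/cmH2O = 0.3 s.
Exhaled fraction f = 1 − e^(−t/τ) → t = −τ·ln(1 − f) = −0.3·ln(0.14) = 0.5898 s.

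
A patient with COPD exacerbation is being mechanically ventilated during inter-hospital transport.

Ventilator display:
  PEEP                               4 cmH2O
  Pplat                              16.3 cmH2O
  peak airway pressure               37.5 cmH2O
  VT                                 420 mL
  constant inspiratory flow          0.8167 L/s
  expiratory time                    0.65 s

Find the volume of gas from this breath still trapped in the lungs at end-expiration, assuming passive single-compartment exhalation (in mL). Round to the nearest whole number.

202

R = (PIP − Pplat)/V̇ = (37.5 − 16.3) / 0.8167 = 21.2/0.8167 = 25.958 cmH2O·s/L.
C = Vt/(Pplat − PEEP) = 420.0 / (16.3 − 4) = 420.0/12.3 = 34.146 mL/cmH2O.
τ = R × C = 25.958 × 0.03415 L/cmH2O = 0.8865 s.
Fraction remaining = e^(−Te/τ) = e^(−0.65/0.8865) = 0.4804.
Trapped volume = 420.0 × 0.4804 = 201.77 mL.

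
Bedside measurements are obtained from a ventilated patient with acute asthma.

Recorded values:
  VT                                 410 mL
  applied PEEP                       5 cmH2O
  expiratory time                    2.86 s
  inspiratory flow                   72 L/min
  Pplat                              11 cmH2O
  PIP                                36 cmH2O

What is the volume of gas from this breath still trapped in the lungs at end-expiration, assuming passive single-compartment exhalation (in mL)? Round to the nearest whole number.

55

Flow: 72 L/min ÷ 60 = 1.2 L/s.
R = (PIP − Pplat)/V̇ = (36 − 11) / 1.2 = 25.0/1.2 = 20.833 cmH2O·s/L.
C = Vt/(Pplat − PEEP) = 410.0 / (11 − 5) = 410.0/6.0 = 68.333 mL/cmH2O.
τ = R × C = 20.833 × 0.06833 L/cmH2O = 1.424 s.
Fraction remaining = e^(−Te/τ) = e^(−2.86/1.424) = 0.1342.
Trapped volume = 410.0 × 0.1342 = 55.022 mL.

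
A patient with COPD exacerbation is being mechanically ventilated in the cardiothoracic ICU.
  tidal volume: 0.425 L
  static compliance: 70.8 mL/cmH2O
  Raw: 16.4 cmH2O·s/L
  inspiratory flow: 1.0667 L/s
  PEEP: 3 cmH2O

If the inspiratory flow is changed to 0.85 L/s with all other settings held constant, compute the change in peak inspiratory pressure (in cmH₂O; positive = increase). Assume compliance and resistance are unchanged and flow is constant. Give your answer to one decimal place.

-3.6

PIP = Vt/C + R·V̇ + PEEP (constant-flow equation of motion).
Only the resistive term changes: ΔPIP = R × ΔV̇ = 16.4 × (0.85 − 1.0667) = 16.4 × -0.2167 = -3.554 cmH2O.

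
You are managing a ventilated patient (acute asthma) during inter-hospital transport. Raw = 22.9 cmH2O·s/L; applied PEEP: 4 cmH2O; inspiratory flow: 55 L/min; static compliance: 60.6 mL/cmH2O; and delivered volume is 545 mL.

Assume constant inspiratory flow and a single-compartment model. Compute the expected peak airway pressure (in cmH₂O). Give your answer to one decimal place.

34.0

Flow: 55 L/min ÷ 60 = 0.9167 L/s.
Equation of motion (constant flow): PIP = Vt/C + R·V̇ + PEEP.
PIP = 545/60.6 + 22.9×0.9167 + 4 = 8.993 + 20.992 + 4 = 33.985 cmH2O.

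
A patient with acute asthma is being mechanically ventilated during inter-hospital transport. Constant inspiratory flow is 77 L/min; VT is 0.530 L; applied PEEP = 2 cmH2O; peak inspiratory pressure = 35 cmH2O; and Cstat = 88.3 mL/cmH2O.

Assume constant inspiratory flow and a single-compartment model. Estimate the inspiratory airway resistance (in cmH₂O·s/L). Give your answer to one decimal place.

21.0

Flow: 77 L/min ÷ 60 = 1.2833 L/s.
Equation of motion (constant flow): PIP = Vt/C + R·V̇ + PEEP.
R·V̇ = PIP − Vt/C − PEEP = 35 − 530/88.3 − 2 = 35 − 6.002 − 2 = 26.998 cmH2O.
R = 26.998 / 1.2833 = 21.038 cmH2O·s/L.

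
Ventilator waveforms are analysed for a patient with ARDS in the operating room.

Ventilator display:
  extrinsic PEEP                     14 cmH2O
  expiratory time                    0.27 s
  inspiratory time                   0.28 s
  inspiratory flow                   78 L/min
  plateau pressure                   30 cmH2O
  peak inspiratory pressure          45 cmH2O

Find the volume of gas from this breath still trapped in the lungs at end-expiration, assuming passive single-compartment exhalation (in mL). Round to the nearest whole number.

130

Flow: 78 L/min ÷ 60 = 1.3 L/s.
Vt = flow × Ti = 1.3 L/s × 0.28 s × 1000 mL/L = 364.0 mL.
R = (PIP − Pplat)/V̇ = (45 − 30) / 1.3 = 15.0/1.3 = 11.538 cmH2O·s/L.
C = Vt/(Pplat − PEEP) = 364.0 / (30 − 14) = 364.0/16.0 = 22.75 mL/cmH2O.
τ = R × C = 11.538 × 0.02275 L/cmH2O = 0.2625 s.
Fraction remaining = e^(−Te/τ) = e^(−0.27/0.2625) = 0.3575.
Trapped volume = 364.0 × 0.3575 = 130.13 mL.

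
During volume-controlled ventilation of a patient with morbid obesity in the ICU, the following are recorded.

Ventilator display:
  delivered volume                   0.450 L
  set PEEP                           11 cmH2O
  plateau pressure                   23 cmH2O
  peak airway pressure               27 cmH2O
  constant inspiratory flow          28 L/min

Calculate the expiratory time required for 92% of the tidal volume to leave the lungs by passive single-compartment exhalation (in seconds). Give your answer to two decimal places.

0.81

Flow: 28 L/min ÷ 60 = 0.4667 L/s.
R = (PIP − Pplat)/V̇ = (27 − 23) / 0.4667 = 4.0/0.4667 = 8.571 cmH2O·s/L.
C = Vt/(Pplat − PEEP) = 450.0 / (23 − 11) = 450.0/12.0 = 37.5 mL/cmH2O.
τ = R × C = 8.571 × 0.0375 L/cmH2O = 0.3214 s.
t = −τ·ln(1 − 0.92) = −0.3214·ln(0.08) = 0.8118 s.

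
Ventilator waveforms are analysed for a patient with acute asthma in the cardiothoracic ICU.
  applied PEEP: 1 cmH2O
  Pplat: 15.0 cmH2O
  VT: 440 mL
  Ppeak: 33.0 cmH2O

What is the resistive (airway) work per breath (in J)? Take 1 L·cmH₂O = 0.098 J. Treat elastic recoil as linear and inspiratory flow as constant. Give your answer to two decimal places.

0.78

With constant inspiratory flow the resistive pressure is constant at PIP − Pplat = 33.0 − 15.0 = 18.0 cmH2O, so resistive work = 18.0 × 0.440 = 7.92 L·cmH2O.
× 0.098 J/(L·cmH2O) → 0.7762 J.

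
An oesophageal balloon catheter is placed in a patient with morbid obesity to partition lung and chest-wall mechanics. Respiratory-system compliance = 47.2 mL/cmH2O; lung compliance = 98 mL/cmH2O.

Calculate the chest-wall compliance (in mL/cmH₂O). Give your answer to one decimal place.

91.1

1/Ccw = 1/Crs − 1/CL.
1/Ccw = 1/47.2 − 1/98 = 0.01098.
Ccw = 91.075 mL/cmH2O.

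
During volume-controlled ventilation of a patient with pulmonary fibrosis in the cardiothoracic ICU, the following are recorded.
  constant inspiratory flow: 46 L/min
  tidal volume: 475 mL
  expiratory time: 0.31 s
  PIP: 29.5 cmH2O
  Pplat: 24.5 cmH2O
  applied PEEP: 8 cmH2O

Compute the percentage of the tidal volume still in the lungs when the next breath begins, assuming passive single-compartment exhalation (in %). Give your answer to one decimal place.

19.2

Flow: 46 L/min ÷ 60 = 0.7667 L/s.
R = (PIP − Pplat)/V̇ = (29.5 − 24.5) / 0.7667 = 5.0/0.7667 = 6.521 cmH2O·s/L.
C = Vt/(Pplat − PEEP) = 475.0 / (24.5 − 8) = 475.0/16.5 = 28.788 mL/cmH2O.
τ = R × C = 6.521 × 0.02879 L/cmH2O = 0.1877 s.
Fraction remaining at end-expiration = e^(−Te/τ) = e^(−0.31/0.1877) = 0.1917 → 19.17%.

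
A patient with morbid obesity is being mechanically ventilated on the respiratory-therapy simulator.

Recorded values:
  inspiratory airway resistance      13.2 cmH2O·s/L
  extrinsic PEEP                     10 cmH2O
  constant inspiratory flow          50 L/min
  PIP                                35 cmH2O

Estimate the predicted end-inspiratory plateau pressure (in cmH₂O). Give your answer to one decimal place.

24.0

Flow: 50 L/min ÷ 60 = 0.8333 L/s.
Pplat = PIP − Raw × flow = 35 − 13.2 × 0.8333 = 35 − 11.0 = 24.0 cmH2O.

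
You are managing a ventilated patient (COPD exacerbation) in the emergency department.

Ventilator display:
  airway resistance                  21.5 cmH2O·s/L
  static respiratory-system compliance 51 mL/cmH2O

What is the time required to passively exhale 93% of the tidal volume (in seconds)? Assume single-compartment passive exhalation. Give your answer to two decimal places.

2.92

τ = R × C = 21.5 × 51 mL/cmH2O = 21.5 × 0.051 L/cmH2O = 1.097 s.
Exhaled fraction f = 1 − e^(−t/τ) → t = −τ·ln(1 − f) = −1.097·ln(0.07) = 2.917 s.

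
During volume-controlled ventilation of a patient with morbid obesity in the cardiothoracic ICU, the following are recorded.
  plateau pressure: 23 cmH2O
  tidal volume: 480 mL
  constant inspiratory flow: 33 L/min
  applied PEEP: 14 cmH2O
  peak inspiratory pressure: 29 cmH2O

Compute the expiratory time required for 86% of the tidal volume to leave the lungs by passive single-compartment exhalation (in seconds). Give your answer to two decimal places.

1.14

Flow: 33 L/min ÷ 60 = 0.55 L/s.
R = (PIP − Pplat)/V̇ = (29 − 23) / 0.55 = 6.0/0.55 = 10.909 cmH2O·s/L.
C = Vt/(Pplat − PEEP) = 480.0 / (23 − 14) = 480.0/9.0 = 53.333 mL/cmH2O.
τ = R × C = 10.909 × 0.05333 L/cmH2O = 0.5818 s.
t = −τ·ln(1 − 0.86) = −0.5818·ln(0.14) = 1.144 s.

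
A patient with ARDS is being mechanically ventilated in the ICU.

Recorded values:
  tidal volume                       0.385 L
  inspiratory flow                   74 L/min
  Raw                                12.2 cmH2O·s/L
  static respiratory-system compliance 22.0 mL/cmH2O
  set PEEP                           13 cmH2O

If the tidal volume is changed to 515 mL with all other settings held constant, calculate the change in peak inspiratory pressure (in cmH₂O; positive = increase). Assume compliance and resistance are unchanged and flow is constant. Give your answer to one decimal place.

PIP = Vt/C + R·V̇ + PEEP (constant-flow equation of motion).
Only the elastic term changes: ΔPIP = ΔVt / C = (515 − 385) / 22.0 = 5.909 cmH2O.

5.9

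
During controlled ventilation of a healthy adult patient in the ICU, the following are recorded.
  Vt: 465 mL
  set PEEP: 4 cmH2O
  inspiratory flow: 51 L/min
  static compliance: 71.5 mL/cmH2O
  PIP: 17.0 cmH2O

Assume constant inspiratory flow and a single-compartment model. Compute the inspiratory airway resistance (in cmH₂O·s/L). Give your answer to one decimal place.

Flow: 51 L/min ÷ 60 = 0.85 L/s.
Equation of motion (constant flow): PIP = Vt/C + R·V̇ + PEEP.
R·V̇ = PIP − Vt/C − PEEP = 17.0 − 465/71.5 − 4 = 17.0 − 6.503 − 4 = 6.497 cmH2O.
R = 6.497 / 0.85 = 7.644 cmH2O·s/L.

7.6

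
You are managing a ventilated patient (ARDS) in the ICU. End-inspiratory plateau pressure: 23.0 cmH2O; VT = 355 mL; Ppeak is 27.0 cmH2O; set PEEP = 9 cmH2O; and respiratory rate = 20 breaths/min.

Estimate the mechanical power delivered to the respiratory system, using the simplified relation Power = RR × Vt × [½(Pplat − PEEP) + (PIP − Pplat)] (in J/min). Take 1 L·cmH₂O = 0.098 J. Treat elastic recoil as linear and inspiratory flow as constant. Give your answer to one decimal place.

Per-breath work = Vt × [½(Pplat−PEEP) + (PIP−Pplat)] = 0.355 × [0.5×14.0 + 4.0] = 0.355 × 11.0 = 3.905 L·cmH2O.
Power = 20 × 3.905 = 78.1 L·cmH2O/min.
× 0.098 J/(L·cmH2O) → 7.654 J/min.

7.7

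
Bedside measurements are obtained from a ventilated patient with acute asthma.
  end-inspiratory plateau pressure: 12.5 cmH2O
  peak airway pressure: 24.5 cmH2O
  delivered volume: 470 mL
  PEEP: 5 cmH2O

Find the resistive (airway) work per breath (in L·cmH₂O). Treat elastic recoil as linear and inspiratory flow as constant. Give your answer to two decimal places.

5.64

With constant inspiratory flow the resistive pressure is constant at PIP − Pplat = 24.5 − 12.5 = 12.0 cmH2O, so resistive work = 12.0 × 0.470 = 5.64 L·cmH2O.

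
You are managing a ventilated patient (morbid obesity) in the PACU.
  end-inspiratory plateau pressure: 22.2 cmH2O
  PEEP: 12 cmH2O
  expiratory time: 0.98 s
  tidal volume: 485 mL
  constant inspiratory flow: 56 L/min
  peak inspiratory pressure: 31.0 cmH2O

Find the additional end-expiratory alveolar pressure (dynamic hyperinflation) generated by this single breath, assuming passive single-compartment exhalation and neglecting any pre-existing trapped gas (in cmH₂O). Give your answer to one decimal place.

Flow: 56 L/min ÷ 60 = 0.9333 L/s.
R = (PIP − Pplat)/V̇ = (31.0 − 22.2) / 0.9333 = 8.8/0.9333 = 9.429 cmH2O·s/L.
C = Vt/(Pplat − PEEP) = 485.0 / (22.2 − 12) = 485.0/10.2 = 47.549 mL/cmH2O.
τ = R × C = 9.429 × 0.04755 L/cmH2O = 0.4483 s.
Fraction remaining = e^(−Te/τ) = e^(−0.98/0.4483) = 0.1124; trapped volume = 485.0 × 0.1124 = 54.514 mL.
Additional alveolar pressure from trapping ≈ V_trapped / C = 54.514 / 47.549 = 1.146 cmH2O.

1.1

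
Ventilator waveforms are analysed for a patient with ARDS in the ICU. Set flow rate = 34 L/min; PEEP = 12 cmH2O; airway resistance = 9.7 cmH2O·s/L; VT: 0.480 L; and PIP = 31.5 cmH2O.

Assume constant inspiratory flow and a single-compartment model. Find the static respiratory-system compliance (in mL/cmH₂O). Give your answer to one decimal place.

34.3

Flow: 34 L/min ÷ 60 = 0.5667 L/s.
Equation of motion (constant flow): PIP = Vt/C + R·V̇ + PEEP.
Vt/C = PIP − R·V̇ − PEEP = 31.5 − 9.7×0.5667 − 12 = 31.5 − 5.497 − 12 = 14.003 cmH2O.
C = Vt / 14.003 = 480 / 14.003 = 34.278 mL/cmH2O.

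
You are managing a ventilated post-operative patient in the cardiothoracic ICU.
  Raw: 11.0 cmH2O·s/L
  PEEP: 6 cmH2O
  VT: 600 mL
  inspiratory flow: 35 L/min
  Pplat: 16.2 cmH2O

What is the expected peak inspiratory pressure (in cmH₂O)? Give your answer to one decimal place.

22.6

Flow: 35 L/min ÷ 60 = 0.5833 L/s.
PIP = Pplat + Raw × flow = 16.2 + 11.0 × 0.5833 = 16.2 + 6.416 = 22.616 cmH2O.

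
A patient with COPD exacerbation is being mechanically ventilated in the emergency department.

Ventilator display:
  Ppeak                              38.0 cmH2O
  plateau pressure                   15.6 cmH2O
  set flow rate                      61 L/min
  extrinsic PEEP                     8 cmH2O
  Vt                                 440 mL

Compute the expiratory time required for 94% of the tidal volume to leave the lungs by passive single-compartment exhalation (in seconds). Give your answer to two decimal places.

3.59

Flow: 61 L/min ÷ 60 = 1.0167 L/s.
R = (PIP − Pplat)/V̇ = (38.0 − 15.6) / 1.0167 = 22.4/1.0167 = 22.032 cmH2O·s/L.
C = Vt/(Pplat − PEEP) = 440.0 / (15.6 − 8) = 440.0/7.6 = 57.895 mL/cmH2O.
τ = R × C = 22.032 × 0.0579 L/cmH2O = 1.276 s.
t = −τ·ln(1 − 0.94) = −1.276·ln(0.06) = 3.59 s.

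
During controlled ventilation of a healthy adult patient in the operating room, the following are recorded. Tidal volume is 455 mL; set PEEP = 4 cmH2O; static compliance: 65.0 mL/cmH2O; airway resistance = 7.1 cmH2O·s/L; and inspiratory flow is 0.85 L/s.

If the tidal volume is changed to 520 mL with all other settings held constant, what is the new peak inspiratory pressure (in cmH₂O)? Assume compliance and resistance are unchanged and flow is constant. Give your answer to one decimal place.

PIP = Vt/C + R·V̇ + PEEP (constant-flow equation of motion).
Only the elastic term changes: ΔPIP = ΔVt / C = (520 − 455) / 65.0 = 1.0 cmH2O.
Original PIP = 455/65.0 + 7.1×0.85 + 4 = 17.035 cmH2O; new PIP = 17.035 + (1.0) = 18.035 cmH2O.

18.0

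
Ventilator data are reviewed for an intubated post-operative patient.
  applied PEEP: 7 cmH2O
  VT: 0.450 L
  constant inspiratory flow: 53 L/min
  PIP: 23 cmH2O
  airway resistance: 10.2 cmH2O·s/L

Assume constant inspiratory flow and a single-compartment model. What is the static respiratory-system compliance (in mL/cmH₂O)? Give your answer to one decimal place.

64.4

Flow: 53 L/min ÷ 60 = 0.8833 L/s.
Equation of motion (constant flow): PIP = Vt/C + R·V̇ + PEEP.
Vt/C = PIP − R·V̇ − PEEP = 23 − 10.2×0.8833 − 7 = 23 − 9.01 − 7 = 6.99 cmH2O.
C = Vt / 6.99 = 450 / 6.99 = 64.378 mL/cmH2O.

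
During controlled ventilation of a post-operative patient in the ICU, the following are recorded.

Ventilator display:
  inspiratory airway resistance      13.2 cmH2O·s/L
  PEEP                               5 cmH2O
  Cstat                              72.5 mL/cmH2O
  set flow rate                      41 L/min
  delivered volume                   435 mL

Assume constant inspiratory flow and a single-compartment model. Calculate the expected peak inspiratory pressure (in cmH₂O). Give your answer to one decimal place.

20.0

Flow: 41 L/min ÷ 60 = 0.6833 L/s.
Equation of motion (constant flow): PIP = Vt/C + R·V̇ + PEEP.
PIP = 435/72.5 + 13.2×0.6833 + 5 = 6.0 + 9.02 + 5 = 20.02 cmH2O.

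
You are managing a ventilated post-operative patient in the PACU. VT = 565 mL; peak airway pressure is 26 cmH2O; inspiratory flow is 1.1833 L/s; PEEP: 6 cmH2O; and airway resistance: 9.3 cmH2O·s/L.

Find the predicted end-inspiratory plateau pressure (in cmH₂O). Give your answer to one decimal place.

Pplat = PIP − Raw × flow = 26 − 9.3 × 1.1833 = 26 − 11.005 = 14.995 cmH2O.

15.0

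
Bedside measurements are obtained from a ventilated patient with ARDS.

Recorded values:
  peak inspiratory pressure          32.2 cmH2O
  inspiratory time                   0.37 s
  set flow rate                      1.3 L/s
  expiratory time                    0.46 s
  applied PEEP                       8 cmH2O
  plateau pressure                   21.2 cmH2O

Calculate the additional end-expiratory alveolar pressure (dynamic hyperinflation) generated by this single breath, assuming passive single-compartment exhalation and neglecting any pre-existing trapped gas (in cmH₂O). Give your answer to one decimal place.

Vt = flow × Ti = 1.3 L/s × 0.37 s × 1000 mL/L = 481.0 mL.
R = (PIP − Pplat)/V̇ = (32.2 − 21.2) / 1.3 = 11.0/1.3 = 8.462 cmH2O·s/L.
C = Vt/(Pplat − PEEP) = 481.0 / (21.2 − 8) = 481.0/13.2 = 36.439 mL/cmH2O.
τ = R × C = 8.462 × 0.03644 L/cmH2O = 0.3084 s.
Fraction remaining = e^(−Te/τ) = e^(−0.46/0.3084) = 0.225; trapped volume = 481.0 × 0.225 = 108.23 mL.
Additional alveolar pressure from trapping ≈ V_trapped / C = 108.23 / 36.439 = 2.97 cmH2O.

3.0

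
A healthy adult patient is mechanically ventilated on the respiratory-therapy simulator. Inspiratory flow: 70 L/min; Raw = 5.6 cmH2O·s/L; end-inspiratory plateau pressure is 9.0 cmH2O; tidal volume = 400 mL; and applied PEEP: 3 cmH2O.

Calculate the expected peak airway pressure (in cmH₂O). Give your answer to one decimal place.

15.5

Flow: 70 L/min ÷ 60 = 1.1667 L/s.
PIP = Pplat + Raw × flow = 9.0 + 5.6 × 1.1667 = 9.0 + 6.534 = 15.534 cmH2O.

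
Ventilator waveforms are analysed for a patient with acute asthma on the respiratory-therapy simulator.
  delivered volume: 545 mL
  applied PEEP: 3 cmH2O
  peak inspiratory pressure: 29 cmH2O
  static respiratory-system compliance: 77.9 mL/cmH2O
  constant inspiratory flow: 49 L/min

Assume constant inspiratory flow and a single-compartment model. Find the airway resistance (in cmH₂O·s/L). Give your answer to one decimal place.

23.3

Flow: 49 L/min ÷ 60 = 0.8167 L/s.
Equation of motion (constant flow): PIP = Vt/C + R·V̇ + PEEP.
R·V̇ = PIP − Vt/C − PEEP = 29 − 545/77.9 − 3 = 29 − 6.996 − 3 = 19.004 cmH2O.
R = 19.004 / 0.8167 = 23.269 cmH2O·s/L.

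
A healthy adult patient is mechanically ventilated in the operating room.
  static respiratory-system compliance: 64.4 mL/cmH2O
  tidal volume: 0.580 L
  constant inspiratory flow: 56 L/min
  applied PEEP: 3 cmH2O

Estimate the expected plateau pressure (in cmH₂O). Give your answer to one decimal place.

12.0

Pplat = PEEP + Vt / Cstat = 3 + 580 / 64.4 = 3 + 9.006 = 12.006 cmH2O.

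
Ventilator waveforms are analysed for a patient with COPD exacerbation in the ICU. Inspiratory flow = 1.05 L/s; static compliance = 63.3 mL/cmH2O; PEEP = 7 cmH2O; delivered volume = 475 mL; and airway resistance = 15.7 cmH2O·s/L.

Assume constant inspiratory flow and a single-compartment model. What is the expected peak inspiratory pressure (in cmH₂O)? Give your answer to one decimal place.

Equation of motion (constant flow): PIP = Vt/C + R·V̇ + PEEP.
PIP = 475/63.3 + 15.7×1.05 + 7 = 7.504 + 16.485 + 7 = 30.989 cmH2O.

31.0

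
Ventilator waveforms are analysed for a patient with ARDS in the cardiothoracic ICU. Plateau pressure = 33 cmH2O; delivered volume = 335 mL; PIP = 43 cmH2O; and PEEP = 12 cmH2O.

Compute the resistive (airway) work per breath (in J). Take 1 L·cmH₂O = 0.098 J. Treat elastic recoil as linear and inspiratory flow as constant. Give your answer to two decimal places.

0.33

With constant inspiratory flow the resistive pressure is constant at PIP − Pplat = 43 − 33 = 10.0 cmH2O, so resistive work = 10.0 × 0.335 = 3.35 L·cmH2O.
× 0.098 J/(L·cmH2O) → 0.3283 J.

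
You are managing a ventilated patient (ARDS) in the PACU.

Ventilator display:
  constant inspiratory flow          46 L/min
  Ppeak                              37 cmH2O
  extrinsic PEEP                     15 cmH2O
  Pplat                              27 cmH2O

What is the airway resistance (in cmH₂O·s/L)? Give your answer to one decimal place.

13.0

Flow: 46 L/min ÷ 60 = 0.7667 L/s.
Raw = (PIP − Pplat) / flow = (37 − 27) / 0.7667 = 10.0 / 0.7667 = 13.043 cmH2O·s/L.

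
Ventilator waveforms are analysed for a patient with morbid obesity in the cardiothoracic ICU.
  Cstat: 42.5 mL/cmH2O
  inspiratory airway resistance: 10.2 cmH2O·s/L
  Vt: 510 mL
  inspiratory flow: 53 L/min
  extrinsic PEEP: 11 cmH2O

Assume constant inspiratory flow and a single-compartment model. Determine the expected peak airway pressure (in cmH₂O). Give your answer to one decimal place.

32.0

Flow: 53 L/min ÷ 60 = 0.8833 L/s.
Equation of motion (constant flow): PIP = Vt/C + R·V̇ + PEEP.
PIP = 510/42.5 + 10.2×0.8833 + 11 = 12.0 + 9.01 + 11 = 32.01 cmH2O.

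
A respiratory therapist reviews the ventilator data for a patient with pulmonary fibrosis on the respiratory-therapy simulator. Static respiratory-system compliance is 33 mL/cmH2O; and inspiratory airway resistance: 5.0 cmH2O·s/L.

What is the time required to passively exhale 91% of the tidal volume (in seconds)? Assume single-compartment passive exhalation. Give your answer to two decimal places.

0.40

τ = R × C = 5.0 × 33 mL/cmH2O = 5.0 × 0.033 L/cmH2O = 0.165 s.
Exhaled fraction f = 1 − e^(−t/τ) → t = −τ·ln(1 − f) = −0.165·ln(0.09) = 0.3973 s.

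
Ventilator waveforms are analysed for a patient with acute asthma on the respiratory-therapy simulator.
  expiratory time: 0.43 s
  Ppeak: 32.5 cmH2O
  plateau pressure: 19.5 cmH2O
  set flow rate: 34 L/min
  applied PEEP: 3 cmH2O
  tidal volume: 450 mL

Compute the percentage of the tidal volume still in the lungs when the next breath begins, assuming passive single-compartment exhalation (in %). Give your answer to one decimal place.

50.3

Flow: 34 L/min ÷ 60 = 0.5667 L/s.
R = (PIP − Pplat)/V̇ = (32.5 − 19.5) / 0.5667 = 13.0/0.5667 = 22.94 cmH2O·s/L.
C = Vt/(Pplat − PEEP) = 450.0 / (19.5 − 3) = 450.0/16.5 = 27.273 mL/cmH2O.
τ = R × C = 22.94 × 0.02727 L/cmH2O = 0.6256 s.
Fraction remaining at end-expiration = e^(−Te/τ) = e^(−0.43/0.6256) = 0.5029 → 50.29%.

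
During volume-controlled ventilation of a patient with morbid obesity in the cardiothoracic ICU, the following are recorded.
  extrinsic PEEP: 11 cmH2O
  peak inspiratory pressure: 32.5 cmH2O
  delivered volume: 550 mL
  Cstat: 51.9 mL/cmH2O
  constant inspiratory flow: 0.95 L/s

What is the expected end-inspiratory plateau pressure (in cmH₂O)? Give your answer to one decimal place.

21.6

Pplat = PEEP + Vt / Cstat = 11 + 550 / 51.9 = 11 + 10.597 = 21.597 cmH2O.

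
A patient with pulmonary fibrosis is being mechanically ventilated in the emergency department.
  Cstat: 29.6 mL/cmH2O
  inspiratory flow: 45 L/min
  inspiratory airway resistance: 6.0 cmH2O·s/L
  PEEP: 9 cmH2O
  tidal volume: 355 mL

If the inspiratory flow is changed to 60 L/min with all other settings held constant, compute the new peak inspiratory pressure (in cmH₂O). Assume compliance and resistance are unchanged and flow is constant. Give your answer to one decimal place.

27.0

Flow: 45 L/min ÷ 60 = 0.75 L/s.
New flow: 60 L/min ÷ 60 = 1 L/s.
PIP = Vt/C + R·V̇ + PEEP (constant-flow equation of motion).
Only the resistive term changes: ΔPIP = R × ΔV̇ = 6.0 × (1 − 0.75) = 6.0 × 0.25 = 1.5 cmH2O.
Original PIP = 355/29.6 + 6.0×0.75 + 9 = 25.493 cmH2O; new PIP = 25.493 + (1.5) = 26.993 cmH2O.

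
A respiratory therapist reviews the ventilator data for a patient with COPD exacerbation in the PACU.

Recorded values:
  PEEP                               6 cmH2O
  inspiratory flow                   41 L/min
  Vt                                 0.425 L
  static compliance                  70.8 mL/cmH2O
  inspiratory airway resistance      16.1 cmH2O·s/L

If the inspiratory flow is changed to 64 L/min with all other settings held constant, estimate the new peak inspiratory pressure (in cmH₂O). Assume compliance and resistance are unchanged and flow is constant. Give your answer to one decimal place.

29.2

Flow: 41 L/min ÷ 60 = 0.6833 L/s.
New flow: 64 L/min ÷ 60 = 1.0667 L/s.
PIP = Vt/C + R·V̇ + PEEP (constant-flow equation of motion).
Only the resistive term changes: ΔPIP = R × ΔV̇ = 16.1 × (1.0667 − 0.6833) = 16.1 × 0.3834 = 6.173 cmH2O.
Original PIP = 425/70.8 + 16.1×0.6833 + 6 = 23.004 cmH2O; new PIP = 23.004 + (6.173) = 29.177 cmH2O.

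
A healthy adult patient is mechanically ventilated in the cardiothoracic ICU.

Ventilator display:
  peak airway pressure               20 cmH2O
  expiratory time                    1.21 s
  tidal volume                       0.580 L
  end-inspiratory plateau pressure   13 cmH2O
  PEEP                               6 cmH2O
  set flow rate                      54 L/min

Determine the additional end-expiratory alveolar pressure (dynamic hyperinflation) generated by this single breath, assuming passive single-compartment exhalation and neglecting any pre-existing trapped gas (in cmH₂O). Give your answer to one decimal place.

1.1

Flow: 54 L/min ÷ 60 = 0.9 L/s.
R = (PIP − Pplat)/V̇ = (20 − 13) / 0.9 = 7.0/0.9 = 7.778 cmH2O·s/L.
C = Vt/(Pplat − PEEP) = 580.0 / (13 − 6) = 580.0/7.0 = 82.857 mL/cmH2O.
τ = R × C = 7.778 × 0.08286 L/cmH2O = 0.6445 s.
Fraction remaining = e^(−Te/τ) = e^(−1.21/0.6445) = 0.153; trapped volume = 580.0 × 0.153 = 88.74 mL.
Additional alveolar pressure from trapping ≈ V_trapped / C = 88.74 / 82.857 = 1.071 cmH2O.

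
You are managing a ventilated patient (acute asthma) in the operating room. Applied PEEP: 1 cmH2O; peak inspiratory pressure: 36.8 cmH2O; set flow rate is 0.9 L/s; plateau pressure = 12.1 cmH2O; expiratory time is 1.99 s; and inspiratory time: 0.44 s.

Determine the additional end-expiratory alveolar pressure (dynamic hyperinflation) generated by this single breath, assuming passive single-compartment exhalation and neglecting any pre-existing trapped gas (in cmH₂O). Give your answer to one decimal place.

Vt = flow × Ti = 0.9 L/s × 0.44 s × 1000 mL/L = 396.0 mL.
R = (PIP − Pplat)/V̇ = (36.8 − 12.1) / 0.9 = 24.7/0.9 = 27.444 cmH2O·s/L.
C = Vt/(Pplat − PEEP) = 396.0 / (12.1 − 1) = 396.0/11.1 = 35.676 mL/cmH2O.
τ = R × C = 27.444 × 0.03568 L/cmH2O = 0.9792 s.
Fraction remaining = e^(−Te/τ) = e^(−1.99/0.9792) = 0.131; trapped volume = 396.0 × 0.131 = 51.876 mL.
Additional alveolar pressure from trapping ≈ V_trapped / C = 51.876 / 35.676 = 1.454 cmH2O.

1.5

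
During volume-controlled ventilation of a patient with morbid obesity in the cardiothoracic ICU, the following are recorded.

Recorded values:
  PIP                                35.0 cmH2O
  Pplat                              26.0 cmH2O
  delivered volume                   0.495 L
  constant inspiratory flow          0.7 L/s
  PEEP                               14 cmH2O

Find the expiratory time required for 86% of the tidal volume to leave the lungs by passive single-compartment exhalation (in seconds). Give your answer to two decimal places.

R = (PIP − Pplat)/V̇ = (35.0 − 26.0) / 0.7 = 9.0/0.7 = 12.857 cmH2O·s/L.
C = Vt/(Pplat − PEEP) = 495.0 / (26.0 − 14) = 495.0/12.0 = 41.25 mL/cmH2O.
τ = R × C = 12.857 × 0.04125 L/cmH2O = 0.5304 s.
t = −τ·ln(1 − 0.86) = −0.5304·ln(0.14) = 1.043 s.

1.04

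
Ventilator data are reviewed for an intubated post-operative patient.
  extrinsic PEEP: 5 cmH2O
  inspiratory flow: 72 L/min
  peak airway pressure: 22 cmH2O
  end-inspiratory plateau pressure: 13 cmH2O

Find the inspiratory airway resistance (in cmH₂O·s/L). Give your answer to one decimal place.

Flow: 72 L/min ÷ 60 = 1.2 L/s.
Raw = (PIP − Pplat) / flow = (22 − 13) / 1.2 = 9.0 / 1.2 = 7.5 cmH2O·s/L.

7.5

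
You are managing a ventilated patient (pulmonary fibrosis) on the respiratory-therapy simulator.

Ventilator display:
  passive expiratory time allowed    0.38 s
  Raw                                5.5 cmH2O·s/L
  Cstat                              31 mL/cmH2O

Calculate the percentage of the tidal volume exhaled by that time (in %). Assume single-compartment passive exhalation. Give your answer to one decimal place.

89.2

τ = R × C = 5.5 × 31 mL/cmH2O = 5.5 × 0.031 L/cmH2O = 0.1705 s.
Passive exhalation: V(t)/V₀ = e^(−t/τ) = e^(−0.38/0.1705) = 0.1077.
Fraction exhaled = 1 − 0.1077 = 0.8923 → 89.23%.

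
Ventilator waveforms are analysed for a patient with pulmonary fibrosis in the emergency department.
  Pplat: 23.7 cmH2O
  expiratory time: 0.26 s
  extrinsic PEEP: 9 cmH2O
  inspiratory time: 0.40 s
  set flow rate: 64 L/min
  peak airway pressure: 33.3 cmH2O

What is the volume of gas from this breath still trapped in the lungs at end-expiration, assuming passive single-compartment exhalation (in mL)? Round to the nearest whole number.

Flow: 64 L/min ÷ 60 = 1.0667 L/s.
Vt = flow × Ti = 1.0667 L/s × 0.40 s × 1000 mL/L = 426.68 mL.
R = (PIP − Pplat)/V̇ = (33.3 − 23.7) / 1.0667 = 9.6/1.0667 = 9.0 cmH2O·s/L.
C = Vt/(Pplat − PEEP) = 426.68 / (23.7 − 9) = 426.68/14.7 = 29.026 mL/cmH2O.
τ = R × C = 9.0 × 0.02903 L/cmH2O = 0.2613 s.
Fraction remaining = e^(−Te/τ) = e^(−0.26/0.2613) = 0.3697.
Trapped volume = 426.68 × 0.3697 = 157.74 mL.

158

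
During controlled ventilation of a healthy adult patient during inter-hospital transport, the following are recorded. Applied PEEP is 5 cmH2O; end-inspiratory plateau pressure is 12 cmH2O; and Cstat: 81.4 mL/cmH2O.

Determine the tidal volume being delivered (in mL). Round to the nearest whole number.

570

Vt = Cstat × (Pplat − PEEP) = 81.4 × (12 − 5) = 81.4 × 7.0 = 569.8 mL.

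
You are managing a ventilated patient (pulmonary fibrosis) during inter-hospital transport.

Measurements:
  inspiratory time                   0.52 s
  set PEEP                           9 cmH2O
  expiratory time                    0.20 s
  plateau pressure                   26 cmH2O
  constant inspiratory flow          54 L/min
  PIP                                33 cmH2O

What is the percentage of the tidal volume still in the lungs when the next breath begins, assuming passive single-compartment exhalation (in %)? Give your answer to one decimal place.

Flow: 54 L/min ÷ 60 = 0.9 L/s.
Vt = flow × Ti = 0.9 L/s × 0.52 s × 1000 mL/L = 468.0 mL.
R = (PIP − Pplat)/V̇ = (33 − 26) / 0.9 = 7.0/0.9 = 7.778 cmH2O·s/L.
C = Vt/(Pplat − PEEP) = 468.0 / (26 − 9) = 468.0/17.0 = 27.529 mL/cmH2O.
τ = R × C = 7.778 × 0.02753 L/cmH2O = 0.2141 s.
Fraction remaining at end-expiration = e^(−Te/τ) = e^(−0.20/0.2141) = 0.3929 → 39.29%.

39.3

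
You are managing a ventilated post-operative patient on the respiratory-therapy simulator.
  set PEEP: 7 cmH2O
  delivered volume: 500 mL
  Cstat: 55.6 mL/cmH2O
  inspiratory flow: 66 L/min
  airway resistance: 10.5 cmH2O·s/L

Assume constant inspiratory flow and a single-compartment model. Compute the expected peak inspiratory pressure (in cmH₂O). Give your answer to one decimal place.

27.5

Flow: 66 L/min ÷ 60 = 1.1 L/s.
Equation of motion (constant flow): PIP = Vt/C + R·V̇ + PEEP.
PIP = 500/55.6 + 10.5×1.1 + 7 = 8.993 + 11.55 + 7 = 27.543 cmH2O.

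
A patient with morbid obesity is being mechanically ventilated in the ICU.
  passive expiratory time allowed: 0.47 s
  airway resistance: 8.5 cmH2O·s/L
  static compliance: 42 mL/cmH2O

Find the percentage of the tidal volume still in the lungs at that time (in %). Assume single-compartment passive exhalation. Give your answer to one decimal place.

26.8

τ = R × C = 8.5 × 42 mL/cmH2O = 8.5 × 0.042 L/cmH2O = 0.357 s.
Passive exhalation: V(t)/V₀ = e^(−t/τ) = e^(−0.47/0.357) = 0.2681.
Fraction remaining = 0.2681 → 26.81%.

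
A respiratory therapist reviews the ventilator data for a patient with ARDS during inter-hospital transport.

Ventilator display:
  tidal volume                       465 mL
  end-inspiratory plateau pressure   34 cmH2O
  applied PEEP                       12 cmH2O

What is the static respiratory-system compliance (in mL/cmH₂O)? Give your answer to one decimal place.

Cstat = Vt / (Pplat − PEEP) = 465 / (34 − 12) = 465 / 22.0 = 21.136 mL/cmH2O.

21.1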